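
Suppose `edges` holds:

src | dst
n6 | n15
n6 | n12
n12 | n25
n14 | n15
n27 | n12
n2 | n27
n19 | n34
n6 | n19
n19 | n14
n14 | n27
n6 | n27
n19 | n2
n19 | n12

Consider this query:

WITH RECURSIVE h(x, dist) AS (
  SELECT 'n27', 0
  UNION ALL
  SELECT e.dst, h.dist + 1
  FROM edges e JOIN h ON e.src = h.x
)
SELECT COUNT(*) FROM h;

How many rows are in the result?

3

Base: (n27, dist=0).
Iteration 1: edges from {n27} -> (n12, dist=1).
Iteration 2: edges from {n12} -> (n25, dist=2).
Iteration 3: no outgoing edges from {n25}; recursion stops.
Total rows emitted: 3.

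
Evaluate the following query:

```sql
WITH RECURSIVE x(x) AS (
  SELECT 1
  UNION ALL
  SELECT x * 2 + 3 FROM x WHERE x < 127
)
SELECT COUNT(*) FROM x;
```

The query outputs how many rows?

Base: x=1.
Iteration 1: 1 < 127 holds -> x = 1 * 2 + 3 = 5.
Iteration 2: 5 < 127 holds -> x = 5 * 2 + 3 = 13.
Iteration 3: 13 < 127 holds -> x = 13 * 2 + 3 = 29.
Iteration 4: 29 < 127 holds -> x = 29 * 2 + 3 = 61.
Iteration 5: 61 < 127 holds -> x = 61 * 2 + 3 = 125.
Iteration 6: 125 < 127 holds -> x = 125 * 2 + 3 = 253.
Iteration 7: 253 < 127 fails; recursion stops.
Total rows emitted: 7.

7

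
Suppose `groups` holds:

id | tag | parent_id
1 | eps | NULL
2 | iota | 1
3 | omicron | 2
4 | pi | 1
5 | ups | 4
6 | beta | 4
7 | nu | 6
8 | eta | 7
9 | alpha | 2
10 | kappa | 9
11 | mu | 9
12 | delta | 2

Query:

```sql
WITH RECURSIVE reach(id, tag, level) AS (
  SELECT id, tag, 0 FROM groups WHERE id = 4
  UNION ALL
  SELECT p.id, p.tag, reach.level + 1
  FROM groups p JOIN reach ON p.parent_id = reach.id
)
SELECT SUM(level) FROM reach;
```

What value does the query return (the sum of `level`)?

Base: id=4 (pi) at level 0.
Iteration 1: rows with parent_id in {4} -> ups (id 5, level 1), beta (id 6, level 1).
Iteration 2: rows with parent_id in {5,6} -> nu (id 7, level 2).
Iteration 3: rows with parent_id in {7} -> eta (id 8, level 3).
Iteration 4: no rows with parent_id in {8}; recursion stops.
SUM(level) = 0 + 1 + 1 + 2 + 3 = 7.

7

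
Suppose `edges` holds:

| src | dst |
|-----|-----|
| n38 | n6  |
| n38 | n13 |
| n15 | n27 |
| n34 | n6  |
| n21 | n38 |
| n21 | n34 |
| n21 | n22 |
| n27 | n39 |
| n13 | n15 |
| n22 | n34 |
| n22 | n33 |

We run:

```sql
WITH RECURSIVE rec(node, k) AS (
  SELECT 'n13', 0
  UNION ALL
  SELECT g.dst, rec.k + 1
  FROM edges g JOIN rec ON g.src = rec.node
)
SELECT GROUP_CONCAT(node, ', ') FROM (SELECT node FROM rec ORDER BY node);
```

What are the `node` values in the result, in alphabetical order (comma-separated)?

n13, n15, n27, n39

Base: (n13, k=0).
Iteration 1: edges from {n13} -> (n15, k=1).
Iteration 2: edges from {n15} -> (n27, k=2).
Iteration 3: edges from {n27} -> (n39, k=3).
Iteration 4: no outgoing edges from {n39}; recursion stops.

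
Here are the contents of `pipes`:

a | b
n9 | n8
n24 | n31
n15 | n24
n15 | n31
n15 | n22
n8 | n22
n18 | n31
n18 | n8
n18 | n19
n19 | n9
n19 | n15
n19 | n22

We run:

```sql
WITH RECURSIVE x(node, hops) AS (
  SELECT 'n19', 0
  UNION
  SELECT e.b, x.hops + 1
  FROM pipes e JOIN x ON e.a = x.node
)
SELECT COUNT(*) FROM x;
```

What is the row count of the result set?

10

Base: (n19, hops=0).
Iteration 1: edges from {n19} -> (n15, hops=1), (n22, hops=1), (n9, hops=1).
Iteration 2: edges from {n15,n22,n9} -> (n22, hops=2), (n24, hops=2), (n31, hops=2), (n8, hops=2).
Iteration 3: edges from {n22,n24,n31,n8} -> (n22, hops=3), (n31, hops=3).
Iteration 4: no outgoing edges from {n22,n31}; recursion stops.
Total rows emitted: 10.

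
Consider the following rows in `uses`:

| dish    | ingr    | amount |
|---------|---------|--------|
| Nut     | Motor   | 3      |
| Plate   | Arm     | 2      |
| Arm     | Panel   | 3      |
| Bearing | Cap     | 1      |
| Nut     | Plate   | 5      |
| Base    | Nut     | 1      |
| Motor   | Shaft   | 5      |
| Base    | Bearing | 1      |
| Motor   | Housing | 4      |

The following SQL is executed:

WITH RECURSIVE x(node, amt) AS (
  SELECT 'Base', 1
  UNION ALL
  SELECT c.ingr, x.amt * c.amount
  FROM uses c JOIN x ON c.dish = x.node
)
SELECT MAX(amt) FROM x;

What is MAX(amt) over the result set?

Base: (Base, amt=1).
Iteration 1: components of {Base} -> Bearing = 1*1 = 1, Nut = 1*1 = 1.
Iteration 2: components of {Bearing,Nut} -> Cap = 1*1 = 1, Motor = 1*3 = 3, Plate = 1*5 = 5.
Iteration 3: components of {Cap,Motor,Plate} -> Arm = 5*2 = 10, Housing = 3*4 = 12, Shaft = 3*5 = 15.
Iteration 4: components of {Arm,Housing,Shaft} -> Panel = 10*3 = 30.
Iteration 5: no further components; recursion stops.
amt values: 1, 1, 1, 1, 5, 3, 10, 12, 15, 30; the maximum is 30.

30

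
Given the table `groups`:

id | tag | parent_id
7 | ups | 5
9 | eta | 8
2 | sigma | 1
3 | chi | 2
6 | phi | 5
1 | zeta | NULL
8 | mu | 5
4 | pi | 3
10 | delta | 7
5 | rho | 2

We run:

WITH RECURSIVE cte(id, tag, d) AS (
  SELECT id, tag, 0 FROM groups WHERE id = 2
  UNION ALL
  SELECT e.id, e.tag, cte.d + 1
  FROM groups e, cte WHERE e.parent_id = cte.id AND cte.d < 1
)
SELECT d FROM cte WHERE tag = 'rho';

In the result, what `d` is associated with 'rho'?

1

Base: id=2 (sigma) at d 0.
Iteration 1: rows with parent_id in {2} -> chi (id 3, d 1), rho (id 5, d 1).
Iteration 2: d < 1 fails for all current rows; recursion stops.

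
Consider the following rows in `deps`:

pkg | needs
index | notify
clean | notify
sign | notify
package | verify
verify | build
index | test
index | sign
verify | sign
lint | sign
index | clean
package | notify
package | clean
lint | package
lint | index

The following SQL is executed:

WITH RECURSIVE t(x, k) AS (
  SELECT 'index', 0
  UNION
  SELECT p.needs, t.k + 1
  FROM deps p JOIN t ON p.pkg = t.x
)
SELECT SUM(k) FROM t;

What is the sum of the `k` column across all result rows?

6

Base: (index, k=0).
Iteration 1: edges from {index} -> (clean, k=1), (notify, k=1), (sign, k=1), (test, k=1).
Iteration 2: edges from {clean,notify,sign,test} -> (notify, k=2). [UNION drops 1 duplicate row(s)]
Iteration 3: no outgoing edges from {notify}; recursion stops.
SUM(k) = 0 + 1 + 1 + 1 + 1 + 2 = 6.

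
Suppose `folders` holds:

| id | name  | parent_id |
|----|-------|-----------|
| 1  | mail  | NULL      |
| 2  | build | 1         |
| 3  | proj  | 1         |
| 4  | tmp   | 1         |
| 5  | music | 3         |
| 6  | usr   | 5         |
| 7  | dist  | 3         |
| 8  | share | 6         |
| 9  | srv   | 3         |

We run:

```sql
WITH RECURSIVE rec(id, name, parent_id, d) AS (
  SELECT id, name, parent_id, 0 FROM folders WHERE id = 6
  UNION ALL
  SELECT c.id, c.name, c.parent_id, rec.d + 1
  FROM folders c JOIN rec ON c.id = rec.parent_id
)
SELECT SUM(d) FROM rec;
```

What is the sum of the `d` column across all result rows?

6

Base: id=6 (usr), parent_id=5, d 0.
Iteration 1: join on id=5 -> music (id 5, parent_id=3, d 1).
Iteration 2: join on id=3 -> proj (id 3, parent_id=1, d 2).
Iteration 3: join on id=1 -> mail (id 1, parent_id=NULL, d 3).
Iteration 4: parent_id is NULL; no match; recursion stops.
SUM(d) = 0 + 1 + 2 + 3 = 6.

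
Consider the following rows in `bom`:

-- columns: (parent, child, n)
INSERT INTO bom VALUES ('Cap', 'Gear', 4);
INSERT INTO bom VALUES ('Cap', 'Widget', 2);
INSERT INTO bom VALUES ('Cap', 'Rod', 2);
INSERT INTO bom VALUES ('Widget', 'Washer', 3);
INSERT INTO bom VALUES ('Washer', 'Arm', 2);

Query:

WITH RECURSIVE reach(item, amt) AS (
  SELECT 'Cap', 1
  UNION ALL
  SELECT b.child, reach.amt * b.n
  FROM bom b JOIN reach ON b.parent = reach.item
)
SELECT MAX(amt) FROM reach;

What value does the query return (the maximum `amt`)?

Base: (Cap, amt=1).
Iteration 1: components of {Cap} -> Gear = 1*4 = 4, Rod = 1*2 = 2, Widget = 1*2 = 2.
Iteration 2: components of {Gear,Rod,Widget} -> Washer = 2*3 = 6.
Iteration 3: components of {Washer} -> Arm = 6*2 = 12.
Iteration 4: no further components; recursion stops.
amt values: 1, 4, 2, 2, 6, 12; the maximum is 12.

12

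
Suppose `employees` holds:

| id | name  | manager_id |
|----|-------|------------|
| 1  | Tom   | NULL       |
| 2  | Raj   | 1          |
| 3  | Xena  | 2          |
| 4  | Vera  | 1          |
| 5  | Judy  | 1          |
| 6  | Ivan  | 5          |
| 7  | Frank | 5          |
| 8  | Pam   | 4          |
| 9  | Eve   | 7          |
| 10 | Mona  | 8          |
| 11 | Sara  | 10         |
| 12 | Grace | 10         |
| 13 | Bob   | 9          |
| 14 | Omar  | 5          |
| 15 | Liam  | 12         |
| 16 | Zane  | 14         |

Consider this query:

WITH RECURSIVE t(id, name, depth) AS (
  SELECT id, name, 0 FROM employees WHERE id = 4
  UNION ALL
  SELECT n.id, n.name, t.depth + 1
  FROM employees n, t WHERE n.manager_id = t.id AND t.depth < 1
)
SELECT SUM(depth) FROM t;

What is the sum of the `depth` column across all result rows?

Base: id=4 (Vera) at depth 0.
Iteration 1: rows with manager_id in {4} -> Pam (id 8, depth 1).
Iteration 2: depth < 1 fails for all current rows; recursion stops.
SUM(depth) = 0 + 1 = 1.

1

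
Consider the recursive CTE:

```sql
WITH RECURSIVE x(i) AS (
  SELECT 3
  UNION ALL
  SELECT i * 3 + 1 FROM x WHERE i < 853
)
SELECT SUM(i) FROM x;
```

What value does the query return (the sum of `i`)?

3822

Base: i=3.
Iteration 1: 3 < 853 holds -> i = 3 * 3 + 1 = 10.
Iteration 2: 10 < 853 holds -> i = 10 * 3 + 1 = 31.
Iteration 3: 31 < 853 holds -> i = 31 * 3 + 1 = 94.
Iteration 4: 94 < 853 holds -> i = 94 * 3 + 1 = 283.
Iteration 5: 283 < 853 holds -> i = 283 * 3 + 1 = 850.
Iteration 6: 850 < 853 holds -> i = 850 * 3 + 1 = 2551.
Iteration 7: 2551 < 853 fails; recursion stops.
SUM(i) = 3 + 10 + 31 + 94 + 283 + 850 + 2551 = 3822.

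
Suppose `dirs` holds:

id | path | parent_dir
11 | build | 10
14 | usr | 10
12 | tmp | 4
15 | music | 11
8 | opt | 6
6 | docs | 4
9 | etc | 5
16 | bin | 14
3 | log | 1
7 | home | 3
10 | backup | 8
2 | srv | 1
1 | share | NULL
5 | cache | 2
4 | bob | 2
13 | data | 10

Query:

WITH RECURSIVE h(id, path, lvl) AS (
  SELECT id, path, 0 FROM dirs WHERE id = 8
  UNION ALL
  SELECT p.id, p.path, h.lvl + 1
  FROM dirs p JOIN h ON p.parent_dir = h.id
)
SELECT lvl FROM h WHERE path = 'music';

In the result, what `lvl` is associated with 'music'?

Base: id=8 (opt) at lvl 0.
Iteration 1: rows with parent_dir in {8} -> backup (id 10, lvl 1).
Iteration 2: rows with parent_dir in {10} -> build (id 11, lvl 2), data (id 13, lvl 2), usr (id 14, lvl 2).
Iteration 3: rows with parent_dir in {11,13,14} -> music (id 15, lvl 3), bin (id 16, lvl 3).
Iteration 4: no rows with parent_dir in {15,16}; recursion stops.

3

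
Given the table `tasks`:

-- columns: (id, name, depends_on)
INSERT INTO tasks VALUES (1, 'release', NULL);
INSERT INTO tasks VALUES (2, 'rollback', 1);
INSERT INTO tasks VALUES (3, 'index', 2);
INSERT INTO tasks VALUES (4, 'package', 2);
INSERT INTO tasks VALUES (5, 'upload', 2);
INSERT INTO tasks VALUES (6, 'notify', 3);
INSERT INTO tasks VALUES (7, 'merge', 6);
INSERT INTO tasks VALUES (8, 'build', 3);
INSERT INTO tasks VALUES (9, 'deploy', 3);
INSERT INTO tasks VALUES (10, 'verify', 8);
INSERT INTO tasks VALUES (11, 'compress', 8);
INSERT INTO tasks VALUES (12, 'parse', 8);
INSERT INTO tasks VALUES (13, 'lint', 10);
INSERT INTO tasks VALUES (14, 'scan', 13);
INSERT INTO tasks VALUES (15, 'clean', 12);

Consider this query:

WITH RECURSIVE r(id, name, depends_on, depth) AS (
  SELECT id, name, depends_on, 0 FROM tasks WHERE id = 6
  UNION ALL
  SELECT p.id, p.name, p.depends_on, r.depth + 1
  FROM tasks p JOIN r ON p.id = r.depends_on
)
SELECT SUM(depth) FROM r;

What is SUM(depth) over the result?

Base: id=6 (notify), depends_on=3, depth 0.
Iteration 1: join on id=3 -> index (id 3, depends_on=2, depth 1).
Iteration 2: join on id=2 -> rollback (id 2, depends_on=1, depth 2).
Iteration 3: join on id=1 -> release (id 1, depends_on=NULL, depth 3).
Iteration 4: depends_on is NULL; no match; recursion stops.
SUM(depth) = 0 + 1 + 2 + 3 = 6.

6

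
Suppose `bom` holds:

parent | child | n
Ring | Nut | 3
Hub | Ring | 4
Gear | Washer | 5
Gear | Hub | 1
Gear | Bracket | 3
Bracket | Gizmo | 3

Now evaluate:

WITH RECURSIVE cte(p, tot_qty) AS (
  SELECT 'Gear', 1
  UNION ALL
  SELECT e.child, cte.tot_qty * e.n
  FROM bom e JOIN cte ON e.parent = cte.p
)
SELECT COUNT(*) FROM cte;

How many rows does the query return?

7

Base: (Gear, tot_qty=1).
Iteration 1: components of {Gear} -> Bracket = 1*3 = 3, Hub = 1*1 = 1, Washer = 1*5 = 5.
Iteration 2: components of {Bracket,Hub,Washer} -> Gizmo = 3*3 = 9, Ring = 1*4 = 4.
Iteration 3: components of {Gizmo,Ring} -> Nut = 4*3 = 12.
Iteration 4: no further components; recursion stops.
Total rows emitted: 7.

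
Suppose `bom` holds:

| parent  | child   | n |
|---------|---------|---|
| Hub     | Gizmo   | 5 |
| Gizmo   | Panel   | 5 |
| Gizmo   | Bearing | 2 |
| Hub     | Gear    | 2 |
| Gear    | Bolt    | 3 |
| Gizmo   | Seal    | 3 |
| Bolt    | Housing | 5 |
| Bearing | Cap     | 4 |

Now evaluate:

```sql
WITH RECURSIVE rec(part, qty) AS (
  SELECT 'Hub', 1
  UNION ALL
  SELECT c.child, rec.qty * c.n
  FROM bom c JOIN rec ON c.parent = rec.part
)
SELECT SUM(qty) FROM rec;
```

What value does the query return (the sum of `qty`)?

134

Base: (Hub, qty=1).
Iteration 1: components of {Hub} -> Gear = 1*2 = 2, Gizmo = 1*5 = 5.
Iteration 2: components of {Gear,Gizmo} -> Bearing = 5*2 = 10, Bolt = 2*3 = 6, Panel = 5*5 = 25, Seal = 5*3 = 15.
Iteration 3: components of {Bearing,Bolt,Panel,Seal} -> Cap = 10*4 = 40, Housing = 6*5 = 30.
Iteration 4: no further components; recursion stops.
SUM(qty) = 1 + 5 + 2 + 25 + 10 + 15 + 6 + 40 + 30 = 134.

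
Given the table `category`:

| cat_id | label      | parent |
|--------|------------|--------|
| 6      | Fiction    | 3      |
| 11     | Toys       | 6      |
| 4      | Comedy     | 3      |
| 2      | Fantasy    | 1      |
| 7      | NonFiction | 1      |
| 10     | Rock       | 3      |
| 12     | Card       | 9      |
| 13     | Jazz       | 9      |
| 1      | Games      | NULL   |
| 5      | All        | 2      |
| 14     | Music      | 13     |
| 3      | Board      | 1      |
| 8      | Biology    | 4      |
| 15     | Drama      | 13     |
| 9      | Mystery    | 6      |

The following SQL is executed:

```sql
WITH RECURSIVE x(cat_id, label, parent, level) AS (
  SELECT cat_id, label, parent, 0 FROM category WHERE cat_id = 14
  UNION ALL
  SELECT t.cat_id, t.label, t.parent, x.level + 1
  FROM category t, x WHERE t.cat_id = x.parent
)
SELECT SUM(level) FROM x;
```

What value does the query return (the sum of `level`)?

Base: cat_id=14 (Music), parent=13, level 0.
Iteration 1: join on cat_id=13 -> Jazz (id 13, parent=9, level 1).
Iteration 2: join on cat_id=9 -> Mystery (id 9, parent=6, level 2).
Iteration 3: join on cat_id=6 -> Fiction (id 6, parent=3, level 3).
Iteration 4: join on cat_id=3 -> Board (id 3, parent=1, level 4).
Iteration 5: join on cat_id=1 -> Games (id 1, parent=NULL, level 5).
Iteration 6: parent is NULL; no match; recursion stops.
SUM(level) = 0 + 1 + 2 + 3 + 4 + 5 = 15.

15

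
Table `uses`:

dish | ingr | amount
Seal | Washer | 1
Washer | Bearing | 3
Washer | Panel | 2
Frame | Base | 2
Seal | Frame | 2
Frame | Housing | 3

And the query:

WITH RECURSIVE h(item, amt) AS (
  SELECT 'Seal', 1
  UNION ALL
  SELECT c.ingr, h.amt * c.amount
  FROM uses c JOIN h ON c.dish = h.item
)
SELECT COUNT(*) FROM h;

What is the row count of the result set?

Base: (Seal, amt=1).
Iteration 1: components of {Seal} -> Frame = 1*2 = 2, Washer = 1*1 = 1.
Iteration 2: components of {Frame,Washer} -> Base = 2*2 = 4, Bearing = 1*3 = 3, Housing = 2*3 = 6, Panel = 1*2 = 2.
Iteration 3: no further components; recursion stops.
Total rows emitted: 7.

7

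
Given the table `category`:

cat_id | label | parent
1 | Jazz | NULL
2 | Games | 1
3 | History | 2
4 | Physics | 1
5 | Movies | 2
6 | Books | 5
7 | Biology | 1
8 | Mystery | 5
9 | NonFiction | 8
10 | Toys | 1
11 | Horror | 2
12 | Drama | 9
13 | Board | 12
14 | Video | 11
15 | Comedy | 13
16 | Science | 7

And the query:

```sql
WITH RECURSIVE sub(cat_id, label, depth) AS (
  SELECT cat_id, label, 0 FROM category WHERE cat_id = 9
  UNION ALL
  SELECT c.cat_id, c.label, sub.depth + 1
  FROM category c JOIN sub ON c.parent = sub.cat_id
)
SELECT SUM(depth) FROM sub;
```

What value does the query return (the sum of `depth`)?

Base: cat_id=9 (NonFiction) at depth 0.
Iteration 1: rows with parent in {9} -> Drama (id 12, depth 1).
Iteration 2: rows with parent in {12} -> Board (id 13, depth 2).
Iteration 3: rows with parent in {13} -> Comedy (id 15, depth 3).
Iteration 4: no rows with parent in {15}; recursion stops.
SUM(depth) = 0 + 1 + 2 + 3 = 6.

6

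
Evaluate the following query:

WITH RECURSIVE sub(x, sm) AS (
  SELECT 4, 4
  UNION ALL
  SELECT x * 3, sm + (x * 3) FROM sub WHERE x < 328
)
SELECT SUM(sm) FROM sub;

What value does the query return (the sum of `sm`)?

Base: x=4, sm=4.
Iteration 1: 4 < 328 holds -> x = 4 * 3 = 12, sm = 4 + 12 = 16.
Iteration 2: 12 < 328 holds -> x = 12 * 3 = 36, sm = 16 + 36 = 52.
Iteration 3: 36 < 328 holds -> x = 36 * 3 = 108, sm = 52 + 108 = 160.
Iteration 4: 108 < 328 holds -> x = 108 * 3 = 324, sm = 160 + 324 = 484.
Iteration 5: 324 < 328 holds -> x = 324 * 3 = 972, sm = 484 + 972 = 1456.
Iteration 6: 972 < 328 fails; recursion stops.
SUM(sm) = 4 + 16 + 52 + 160 + 484 + 1456 = 2172.

2172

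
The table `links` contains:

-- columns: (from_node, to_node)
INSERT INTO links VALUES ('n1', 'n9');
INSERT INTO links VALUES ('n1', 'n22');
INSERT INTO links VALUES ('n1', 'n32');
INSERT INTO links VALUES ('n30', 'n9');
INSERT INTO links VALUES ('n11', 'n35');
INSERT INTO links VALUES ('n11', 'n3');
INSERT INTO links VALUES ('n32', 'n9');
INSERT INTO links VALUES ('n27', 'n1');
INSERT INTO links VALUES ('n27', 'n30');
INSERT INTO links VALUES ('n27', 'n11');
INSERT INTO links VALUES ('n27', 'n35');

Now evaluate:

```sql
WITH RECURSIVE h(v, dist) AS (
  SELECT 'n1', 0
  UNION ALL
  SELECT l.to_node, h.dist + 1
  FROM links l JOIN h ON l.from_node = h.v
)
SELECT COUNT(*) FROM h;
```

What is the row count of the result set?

5

Base: (n1, dist=0).
Iteration 1: edges from {n1} -> (n22, dist=1), (n32, dist=1), (n9, dist=1).
Iteration 2: edges from {n22,n32,n9} -> (n9, dist=2).
Iteration 3: no outgoing edges from {n9}; recursion stops.
Total rows emitted: 5.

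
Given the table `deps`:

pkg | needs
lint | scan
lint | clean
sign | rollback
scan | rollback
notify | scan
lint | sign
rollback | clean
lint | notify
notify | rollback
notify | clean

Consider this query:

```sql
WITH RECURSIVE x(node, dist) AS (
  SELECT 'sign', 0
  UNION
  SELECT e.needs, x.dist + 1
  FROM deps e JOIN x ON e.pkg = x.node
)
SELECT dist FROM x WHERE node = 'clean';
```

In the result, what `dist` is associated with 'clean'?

2

Base: (sign, dist=0).
Iteration 1: edges from {sign} -> (rollback, dist=1).
Iteration 2: edges from {rollback} -> (clean, dist=2).
Iteration 3: no outgoing edges from {clean}; recursion stops.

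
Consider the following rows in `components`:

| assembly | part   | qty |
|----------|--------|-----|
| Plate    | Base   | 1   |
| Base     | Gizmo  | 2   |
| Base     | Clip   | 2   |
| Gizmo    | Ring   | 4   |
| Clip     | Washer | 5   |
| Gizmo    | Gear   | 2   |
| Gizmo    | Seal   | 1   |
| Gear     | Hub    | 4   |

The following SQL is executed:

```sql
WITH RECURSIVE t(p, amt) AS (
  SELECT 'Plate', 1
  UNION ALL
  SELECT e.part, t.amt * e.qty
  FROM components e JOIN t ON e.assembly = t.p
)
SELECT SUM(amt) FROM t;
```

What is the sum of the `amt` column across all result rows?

Base: (Plate, amt=1).
Iteration 1: components of {Plate} -> Base = 1*1 = 1.
Iteration 2: components of {Base} -> Clip = 1*2 = 2, Gizmo = 1*2 = 2.
Iteration 3: components of {Clip,Gizmo} -> Gear = 2*2 = 4, Ring = 2*4 = 8, Seal = 2*1 = 2, Washer = 2*5 = 10.
Iteration 4: components of {Gear,Ring,Seal,Washer} -> Hub = 4*4 = 16.
Iteration 5: no further components; recursion stops.
SUM(amt) = 1 + 1 + 2 + 2 + 8 + 4 + 2 + 10 + 16 = 46.

46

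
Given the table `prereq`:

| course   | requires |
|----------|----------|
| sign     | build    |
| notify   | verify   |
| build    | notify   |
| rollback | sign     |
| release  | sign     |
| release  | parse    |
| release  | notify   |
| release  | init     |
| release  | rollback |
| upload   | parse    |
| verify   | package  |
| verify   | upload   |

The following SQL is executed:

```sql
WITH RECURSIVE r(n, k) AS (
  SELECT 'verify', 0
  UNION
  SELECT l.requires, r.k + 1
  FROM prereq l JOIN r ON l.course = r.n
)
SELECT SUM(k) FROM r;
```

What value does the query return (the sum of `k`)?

4

Base: (verify, k=0).
Iteration 1: edges from {verify} -> (package, k=1), (upload, k=1).
Iteration 2: edges from {package,upload} -> (parse, k=2).
Iteration 3: no outgoing edges from {parse}; recursion stops.
SUM(k) = 0 + 1 + 1 + 2 = 4.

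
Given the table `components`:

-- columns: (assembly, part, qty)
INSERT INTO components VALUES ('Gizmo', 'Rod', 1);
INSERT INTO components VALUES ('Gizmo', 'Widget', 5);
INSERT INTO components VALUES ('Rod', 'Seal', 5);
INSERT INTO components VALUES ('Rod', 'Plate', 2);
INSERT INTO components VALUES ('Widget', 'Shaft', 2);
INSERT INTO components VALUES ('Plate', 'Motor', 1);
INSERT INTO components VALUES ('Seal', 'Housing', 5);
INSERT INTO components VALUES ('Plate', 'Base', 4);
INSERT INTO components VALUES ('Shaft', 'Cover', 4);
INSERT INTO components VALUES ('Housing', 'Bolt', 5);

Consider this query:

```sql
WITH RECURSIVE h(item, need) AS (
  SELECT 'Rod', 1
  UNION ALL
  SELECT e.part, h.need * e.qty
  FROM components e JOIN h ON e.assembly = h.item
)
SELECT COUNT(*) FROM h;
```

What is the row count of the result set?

7

Base: (Rod, need=1).
Iteration 1: components of {Rod} -> Plate = 1*2 = 2, Seal = 1*5 = 5.
Iteration 2: components of {Plate,Seal} -> Base = 2*4 = 8, Housing = 5*5 = 25, Motor = 2*1 = 2.
Iteration 3: components of {Base,Housing,Motor} -> Bolt = 25*5 = 125.
Iteration 4: no further components; recursion stops.
Total rows emitted: 7.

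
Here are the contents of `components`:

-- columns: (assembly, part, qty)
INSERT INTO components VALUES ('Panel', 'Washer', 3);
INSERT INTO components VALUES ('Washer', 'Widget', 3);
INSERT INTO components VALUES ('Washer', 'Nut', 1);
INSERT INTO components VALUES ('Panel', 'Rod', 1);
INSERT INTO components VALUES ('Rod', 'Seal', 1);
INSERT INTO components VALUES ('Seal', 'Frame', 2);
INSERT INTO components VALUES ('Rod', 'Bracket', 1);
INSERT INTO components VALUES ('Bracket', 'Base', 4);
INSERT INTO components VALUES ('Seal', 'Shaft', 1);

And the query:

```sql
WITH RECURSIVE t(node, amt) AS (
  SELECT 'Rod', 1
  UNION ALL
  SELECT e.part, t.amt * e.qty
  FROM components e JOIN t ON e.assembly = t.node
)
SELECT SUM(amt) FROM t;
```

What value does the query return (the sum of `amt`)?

Base: (Rod, amt=1).
Iteration 1: components of {Rod} -> Bracket = 1*1 = 1, Seal = 1*1 = 1.
Iteration 2: components of {Bracket,Seal} -> Base = 1*4 = 4, Frame = 1*2 = 2, Shaft = 1*1 = 1.
Iteration 3: no further components; recursion stops.
SUM(amt) = 1 + 1 + 1 + 2 + 1 + 4 = 10.

10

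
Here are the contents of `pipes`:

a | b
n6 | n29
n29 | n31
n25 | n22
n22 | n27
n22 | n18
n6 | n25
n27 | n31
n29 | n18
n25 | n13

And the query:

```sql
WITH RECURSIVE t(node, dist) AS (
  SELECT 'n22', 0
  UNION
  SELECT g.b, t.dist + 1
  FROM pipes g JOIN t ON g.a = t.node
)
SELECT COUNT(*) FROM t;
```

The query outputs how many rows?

4

Base: (n22, dist=0).
Iteration 1: edges from {n22} -> (n18, dist=1), (n27, dist=1).
Iteration 2: edges from {n18,n27} -> (n31, dist=2).
Iteration 3: no outgoing edges from {n31}; recursion stops.
Total rows emitted: 4.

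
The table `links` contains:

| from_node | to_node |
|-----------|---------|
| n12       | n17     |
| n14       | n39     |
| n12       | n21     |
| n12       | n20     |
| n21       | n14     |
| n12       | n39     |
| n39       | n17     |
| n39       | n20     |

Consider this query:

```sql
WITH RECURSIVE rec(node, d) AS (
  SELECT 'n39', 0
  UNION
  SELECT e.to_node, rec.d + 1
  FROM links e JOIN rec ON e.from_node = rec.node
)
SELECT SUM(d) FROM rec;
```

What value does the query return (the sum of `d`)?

2

Base: (n39, d=0).
Iteration 1: edges from {n39} -> (n17, d=1), (n20, d=1).
Iteration 2: no outgoing edges from {n17,n20}; recursion stops.
SUM(d) = 0 + 1 + 1 = 2.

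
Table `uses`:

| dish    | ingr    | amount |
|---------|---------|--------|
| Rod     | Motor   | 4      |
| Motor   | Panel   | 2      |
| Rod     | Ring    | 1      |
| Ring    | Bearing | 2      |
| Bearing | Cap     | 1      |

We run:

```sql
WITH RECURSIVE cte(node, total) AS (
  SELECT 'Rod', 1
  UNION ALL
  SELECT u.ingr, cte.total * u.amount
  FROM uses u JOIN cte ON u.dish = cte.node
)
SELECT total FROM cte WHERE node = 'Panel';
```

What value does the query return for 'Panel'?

8

Base: (Rod, total=1).
Iteration 1: components of {Rod} -> Motor = 1*4 = 4, Ring = 1*1 = 1.
Iteration 2: components of {Motor,Ring} -> Bearing = 1*2 = 2, Panel = 4*2 = 8.
Iteration 3: components of {Bearing,Panel} -> Cap = 2*1 = 2.
Iteration 4: no further components; recursion stops.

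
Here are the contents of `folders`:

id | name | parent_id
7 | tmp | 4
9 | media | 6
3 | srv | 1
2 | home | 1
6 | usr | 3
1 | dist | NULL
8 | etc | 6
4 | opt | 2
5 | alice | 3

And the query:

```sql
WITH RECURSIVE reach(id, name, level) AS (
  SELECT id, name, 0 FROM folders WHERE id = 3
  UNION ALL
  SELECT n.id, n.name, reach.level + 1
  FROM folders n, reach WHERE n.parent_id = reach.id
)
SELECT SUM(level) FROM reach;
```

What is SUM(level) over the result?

Base: id=3 (srv) at level 0.
Iteration 1: rows with parent_id in {3} -> alice (id 5, level 1), usr (id 6, level 1).
Iteration 2: rows with parent_id in {5,6} -> etc (id 8, level 2), media (id 9, level 2).
Iteration 3: no rows with parent_id in {8,9}; recursion stops.
SUM(level) = 0 + 1 + 1 + 2 + 2 = 6.

6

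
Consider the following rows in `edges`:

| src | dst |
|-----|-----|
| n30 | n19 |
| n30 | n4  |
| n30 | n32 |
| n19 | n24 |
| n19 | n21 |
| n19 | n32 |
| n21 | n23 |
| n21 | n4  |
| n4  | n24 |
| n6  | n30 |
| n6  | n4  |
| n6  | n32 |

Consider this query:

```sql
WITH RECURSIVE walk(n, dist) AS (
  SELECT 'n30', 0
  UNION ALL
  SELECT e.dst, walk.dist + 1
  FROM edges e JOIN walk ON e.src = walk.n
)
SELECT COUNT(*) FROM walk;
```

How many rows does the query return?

11

Base: (n30, dist=0).
Iteration 1: edges from {n30} -> (n19, dist=1), (n32, dist=1), (n4, dist=1).
Iteration 2: edges from {n19,n32,n4} -> (n21, dist=2), (n24, dist=2) x2, (n32, dist=2). [UNION ALL keeps all 4 new rows, including repeats]
Iteration 3: edges from {n21,n24,n32} -> (n23, dist=3), (n4, dist=3).
Iteration 4: edges from {n23,n4} -> (n24, dist=4).
Iteration 5: no outgoing edges from {n24}; recursion stops.
Total rows emitted: 11.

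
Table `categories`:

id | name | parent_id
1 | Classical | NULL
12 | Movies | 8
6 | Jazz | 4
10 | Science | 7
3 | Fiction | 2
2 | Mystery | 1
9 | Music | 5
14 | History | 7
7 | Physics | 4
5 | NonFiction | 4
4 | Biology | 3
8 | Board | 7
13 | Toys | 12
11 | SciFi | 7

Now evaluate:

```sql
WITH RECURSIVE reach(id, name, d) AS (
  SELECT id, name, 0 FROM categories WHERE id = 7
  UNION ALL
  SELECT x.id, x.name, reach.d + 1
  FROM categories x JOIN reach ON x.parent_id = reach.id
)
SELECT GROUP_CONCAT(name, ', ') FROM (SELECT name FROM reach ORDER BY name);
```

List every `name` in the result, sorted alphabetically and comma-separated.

Base: id=7 (Physics) at d 0.
Iteration 1: rows with parent_id in {7} -> Board (id 8, d 1), Science (id 10, d 1), SciFi (id 11, d 1), History (id 14, d 1).
Iteration 2: rows with parent_id in {8,10,11,14} -> Movies (id 12, d 2).
Iteration 3: rows with parent_id in {12} -> Toys (id 13, d 3).
Iteration 4: no rows with parent_id in {13}; recursion stops.

Board, History, Movies, Physics, SciFi, Science, Toys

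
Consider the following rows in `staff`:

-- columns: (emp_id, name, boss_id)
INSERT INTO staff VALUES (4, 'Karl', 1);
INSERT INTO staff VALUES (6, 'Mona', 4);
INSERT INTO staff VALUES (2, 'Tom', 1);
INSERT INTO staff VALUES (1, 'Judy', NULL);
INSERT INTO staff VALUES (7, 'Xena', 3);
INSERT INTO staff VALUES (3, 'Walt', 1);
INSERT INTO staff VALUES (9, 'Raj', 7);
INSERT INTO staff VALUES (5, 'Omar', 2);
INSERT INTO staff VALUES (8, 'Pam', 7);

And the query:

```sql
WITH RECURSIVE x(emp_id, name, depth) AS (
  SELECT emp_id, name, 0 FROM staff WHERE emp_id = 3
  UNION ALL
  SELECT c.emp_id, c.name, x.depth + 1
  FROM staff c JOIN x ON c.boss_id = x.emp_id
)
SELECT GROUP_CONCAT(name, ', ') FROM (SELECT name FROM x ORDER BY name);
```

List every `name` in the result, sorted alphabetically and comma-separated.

Base: emp_id=3 (Walt) at depth 0.
Iteration 1: rows with boss_id in {3} -> Xena (id 7, depth 1).
Iteration 2: rows with boss_id in {7} -> Pam (id 8, depth 2), Raj (id 9, depth 2).
Iteration 3: no rows with boss_id in {8,9}; recursion stops.

Pam, Raj, Walt, Xena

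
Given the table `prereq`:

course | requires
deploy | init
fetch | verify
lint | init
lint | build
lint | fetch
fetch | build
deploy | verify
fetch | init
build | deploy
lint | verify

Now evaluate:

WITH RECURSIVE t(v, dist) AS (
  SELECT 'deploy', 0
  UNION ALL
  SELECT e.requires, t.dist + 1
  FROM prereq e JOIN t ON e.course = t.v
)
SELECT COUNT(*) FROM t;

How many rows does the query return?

3

Base: (deploy, dist=0).
Iteration 1: edges from {deploy} -> (init, dist=1), (verify, dist=1).
Iteration 2: no outgoing edges from {init,verify}; recursion stops.
Total rows emitted: 3.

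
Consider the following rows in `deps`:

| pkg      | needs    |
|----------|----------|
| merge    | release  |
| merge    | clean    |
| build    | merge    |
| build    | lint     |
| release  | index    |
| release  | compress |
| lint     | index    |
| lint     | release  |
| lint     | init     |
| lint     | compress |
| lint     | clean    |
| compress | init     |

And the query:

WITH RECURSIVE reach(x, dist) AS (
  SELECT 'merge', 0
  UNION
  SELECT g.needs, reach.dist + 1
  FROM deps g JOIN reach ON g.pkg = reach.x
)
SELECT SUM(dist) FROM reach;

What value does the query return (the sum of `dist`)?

Base: (merge, dist=0).
Iteration 1: edges from {merge} -> (clean, dist=1), (release, dist=1).
Iteration 2: edges from {clean,release} -> (compress, dist=2), (index, dist=2).
Iteration 3: edges from {compress,index} -> (init, dist=3).
Iteration 4: no outgoing edges from {init}; recursion stops.
SUM(dist) = 0 + 1 + 1 + 2 + 2 + 3 = 9.

9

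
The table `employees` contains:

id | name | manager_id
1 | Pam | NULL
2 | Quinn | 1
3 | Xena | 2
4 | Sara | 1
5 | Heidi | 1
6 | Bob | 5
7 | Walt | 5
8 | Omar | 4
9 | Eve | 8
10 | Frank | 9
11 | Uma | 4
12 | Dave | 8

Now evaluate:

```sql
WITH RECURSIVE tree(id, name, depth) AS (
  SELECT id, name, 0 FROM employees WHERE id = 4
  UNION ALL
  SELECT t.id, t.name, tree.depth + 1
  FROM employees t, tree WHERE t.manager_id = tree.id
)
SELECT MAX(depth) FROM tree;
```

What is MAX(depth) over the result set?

3

Base: id=4 (Sara) at depth 0.
Iteration 1: rows with manager_id in {4} -> Omar (id 8, depth 1), Uma (id 11, depth 1).
Iteration 2: rows with manager_id in {8,11} -> Eve (id 9, depth 2), Dave (id 12, depth 2).
Iteration 3: rows with manager_id in {9,12} -> Frank (id 10, depth 3).
Iteration 4: no rows with manager_id in {10}; recursion stops.
depth values: 0, 1, 1, 2, 2, 3; the maximum is 3.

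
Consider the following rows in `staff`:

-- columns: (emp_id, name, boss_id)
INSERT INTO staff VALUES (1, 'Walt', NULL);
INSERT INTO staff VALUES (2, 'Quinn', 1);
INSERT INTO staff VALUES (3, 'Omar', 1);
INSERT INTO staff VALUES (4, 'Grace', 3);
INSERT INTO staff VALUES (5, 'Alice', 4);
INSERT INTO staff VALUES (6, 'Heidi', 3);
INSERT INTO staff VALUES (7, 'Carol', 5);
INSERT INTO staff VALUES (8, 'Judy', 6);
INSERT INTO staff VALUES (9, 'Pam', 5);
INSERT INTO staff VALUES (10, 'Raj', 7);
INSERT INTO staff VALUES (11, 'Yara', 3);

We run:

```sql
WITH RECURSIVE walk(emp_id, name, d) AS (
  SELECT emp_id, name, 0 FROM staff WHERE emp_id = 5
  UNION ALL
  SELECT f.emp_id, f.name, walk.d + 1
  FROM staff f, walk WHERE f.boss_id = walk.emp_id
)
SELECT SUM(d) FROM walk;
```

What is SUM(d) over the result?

4

Base: emp_id=5 (Alice) at d 0.
Iteration 1: rows with boss_id in {5} -> Carol (id 7, d 1), Pam (id 9, d 1).
Iteration 2: rows with boss_id in {7,9} -> Raj (id 10, d 2).
Iteration 3: no rows with boss_id in {10}; recursion stops.
SUM(d) = 0 + 1 + 1 + 2 = 4.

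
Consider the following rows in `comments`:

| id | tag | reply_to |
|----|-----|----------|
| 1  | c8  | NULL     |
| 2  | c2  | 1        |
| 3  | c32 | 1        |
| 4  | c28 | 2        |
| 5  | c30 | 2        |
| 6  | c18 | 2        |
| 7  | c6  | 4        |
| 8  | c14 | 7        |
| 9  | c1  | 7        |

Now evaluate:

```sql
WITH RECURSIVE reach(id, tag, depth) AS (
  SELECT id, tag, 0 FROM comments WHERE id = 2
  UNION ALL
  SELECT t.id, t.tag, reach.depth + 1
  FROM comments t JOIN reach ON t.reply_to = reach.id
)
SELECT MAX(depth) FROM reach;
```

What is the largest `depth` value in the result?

Base: id=2 (c2) at depth 0.
Iteration 1: rows with reply_to in {2} -> c28 (id 4, depth 1), c30 (id 5, depth 1), c18 (id 6, depth 1).
Iteration 2: rows with reply_to in {4,5,6} -> c6 (id 7, depth 2).
Iteration 3: rows with reply_to in {7} -> c14 (id 8, depth 3), c1 (id 9, depth 3).
Iteration 4: no rows with reply_to in {8,9}; recursion stops.
depth values: 0, 1, 1, 1, 2, 3, 3; the maximum is 3.

3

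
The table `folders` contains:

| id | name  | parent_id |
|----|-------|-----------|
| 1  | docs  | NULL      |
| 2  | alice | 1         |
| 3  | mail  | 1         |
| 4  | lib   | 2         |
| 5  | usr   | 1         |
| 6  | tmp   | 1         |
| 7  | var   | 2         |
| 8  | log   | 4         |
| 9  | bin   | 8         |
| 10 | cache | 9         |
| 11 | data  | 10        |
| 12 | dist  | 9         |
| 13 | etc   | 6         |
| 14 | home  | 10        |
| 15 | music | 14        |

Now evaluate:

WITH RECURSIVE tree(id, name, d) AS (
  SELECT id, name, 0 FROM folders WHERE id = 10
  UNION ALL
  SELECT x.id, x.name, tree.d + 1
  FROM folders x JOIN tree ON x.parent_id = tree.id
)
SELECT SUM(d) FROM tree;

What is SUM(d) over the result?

Base: id=10 (cache) at d 0.
Iteration 1: rows with parent_id in {10} -> data (id 11, d 1), home (id 14, d 1).
Iteration 2: rows with parent_id in {11,14} -> music (id 15, d 2).
Iteration 3: no rows with parent_id in {15}; recursion stops.
SUM(d) = 0 + 1 + 1 + 2 = 4.

4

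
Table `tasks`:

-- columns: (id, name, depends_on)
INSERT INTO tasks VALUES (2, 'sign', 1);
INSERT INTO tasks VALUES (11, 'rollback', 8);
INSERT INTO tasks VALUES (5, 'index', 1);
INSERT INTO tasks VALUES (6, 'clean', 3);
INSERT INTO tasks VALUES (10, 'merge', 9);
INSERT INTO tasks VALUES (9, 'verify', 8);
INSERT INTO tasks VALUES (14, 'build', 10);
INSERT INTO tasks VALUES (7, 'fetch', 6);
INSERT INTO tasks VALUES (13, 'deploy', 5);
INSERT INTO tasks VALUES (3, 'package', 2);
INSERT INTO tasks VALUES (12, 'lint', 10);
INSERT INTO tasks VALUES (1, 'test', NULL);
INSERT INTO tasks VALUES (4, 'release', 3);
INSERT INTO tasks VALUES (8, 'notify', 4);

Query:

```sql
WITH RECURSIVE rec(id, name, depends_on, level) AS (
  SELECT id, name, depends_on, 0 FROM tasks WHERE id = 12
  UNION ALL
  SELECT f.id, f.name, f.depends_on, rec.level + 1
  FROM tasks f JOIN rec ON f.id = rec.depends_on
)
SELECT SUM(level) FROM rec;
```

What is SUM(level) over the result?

28

Base: id=12 (lint), depends_on=10, level 0.
Iteration 1: join on id=10 -> merge (id 10, depends_on=9, level 1).
Iteration 2: join on id=9 -> verify (id 9, depends_on=8, level 2).
Iteration 3: join on id=8 -> notify (id 8, depends_on=4, level 3).
Iteration 4: join on id=4 -> release (id 4, depends_on=3, level 4).
Iteration 5: join on id=3 -> package (id 3, depends_on=2, level 5).
Iteration 6: join on id=2 -> sign (id 2, depends_on=1, level 6).
Iteration 7: join on id=1 -> test (id 1, depends_on=NULL, level 7).
Iteration 8: depends_on is NULL; no match; recursion stops.
SUM(level) = 0 + 1 + 2 + 3 + 4 + 5 + 6 + 7 = 28.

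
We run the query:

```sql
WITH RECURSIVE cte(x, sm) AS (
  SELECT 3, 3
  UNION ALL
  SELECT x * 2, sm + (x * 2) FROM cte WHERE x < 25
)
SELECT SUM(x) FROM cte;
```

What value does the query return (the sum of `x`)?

93

Base: x=3, sm=3.
Iteration 1: 3 < 25 holds -> x = 3 * 2 = 6, sm = 3 + 6 = 9.
Iteration 2: 6 < 25 holds -> x = 6 * 2 = 12, sm = 9 + 12 = 21.
Iteration 3: 12 < 25 holds -> x = 12 * 2 = 24, sm = 21 + 24 = 45.
Iteration 4: 24 < 25 holds -> x = 24 * 2 = 48, sm = 45 + 48 = 93.
Iteration 5: 48 < 25 fails; recursion stops.
SUM(x) = 3 + 6 + 12 + 24 + 48 = 93.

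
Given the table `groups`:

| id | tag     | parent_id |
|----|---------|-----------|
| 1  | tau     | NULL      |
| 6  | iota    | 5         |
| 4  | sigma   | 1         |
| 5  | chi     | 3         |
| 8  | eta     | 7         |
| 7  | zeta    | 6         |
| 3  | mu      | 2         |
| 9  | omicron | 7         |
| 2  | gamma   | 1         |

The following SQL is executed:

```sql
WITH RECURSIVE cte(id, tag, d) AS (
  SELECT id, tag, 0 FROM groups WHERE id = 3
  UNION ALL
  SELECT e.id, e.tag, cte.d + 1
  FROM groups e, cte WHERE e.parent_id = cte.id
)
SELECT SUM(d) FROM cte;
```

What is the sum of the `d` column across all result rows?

14

Base: id=3 (mu) at d 0.
Iteration 1: rows with parent_id in {3} -> chi (id 5, d 1).
Iteration 2: rows with parent_id in {5} -> iota (id 6, d 2).
Iteration 3: rows with parent_id in {6} -> zeta (id 7, d 3).
Iteration 4: rows with parent_id in {7} -> eta (id 8, d 4), omicron (id 9, d 4).
Iteration 5: no rows with parent_id in {8,9}; recursion stops.
SUM(d) = 0 + 1 + 2 + 3 + 4 + 4 = 14.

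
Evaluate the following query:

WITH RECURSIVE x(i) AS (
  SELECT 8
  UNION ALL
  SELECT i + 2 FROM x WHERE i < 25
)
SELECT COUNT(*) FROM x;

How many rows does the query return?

Base: i=8.
Iteration 1: 8 < 25 holds -> i = 8 + 2 = 10.
Iteration 2: 10 < 25 holds -> i = 10 + 2 = 12.
Iteration 3: 12 < 25 holds -> i = 12 + 2 = 14.
Iteration 4: 14 < 25 holds -> i = 14 + 2 = 16.
Iteration 5: 16 < 25 holds -> i = 16 + 2 = 18.
Iteration 6: 18 < 25 holds -> i = 18 + 2 = 20.
Iteration 7: 20 < 25 holds -> i = 20 + 2 = 22.
Iteration 8: 22 < 25 holds -> i = 22 + 2 = 24.
Iteration 9: 24 < 25 holds -> i = 24 + 2 = 26.
Iteration 10: 26 < 25 fails; recursion stops.
Total rows emitted: 10.

10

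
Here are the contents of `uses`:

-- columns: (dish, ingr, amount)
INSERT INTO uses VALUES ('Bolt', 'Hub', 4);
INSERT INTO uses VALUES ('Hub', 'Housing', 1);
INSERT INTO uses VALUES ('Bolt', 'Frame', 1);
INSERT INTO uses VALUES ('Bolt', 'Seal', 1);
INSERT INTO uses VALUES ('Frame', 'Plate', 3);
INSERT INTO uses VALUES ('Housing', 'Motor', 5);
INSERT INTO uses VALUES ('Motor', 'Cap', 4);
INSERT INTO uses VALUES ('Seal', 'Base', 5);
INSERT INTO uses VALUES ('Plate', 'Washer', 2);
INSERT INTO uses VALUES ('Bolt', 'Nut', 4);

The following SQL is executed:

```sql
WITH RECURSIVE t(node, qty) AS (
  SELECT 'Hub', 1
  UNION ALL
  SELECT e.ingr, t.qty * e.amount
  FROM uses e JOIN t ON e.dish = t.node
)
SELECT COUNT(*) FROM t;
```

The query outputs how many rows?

Base: (Hub, qty=1).
Iteration 1: components of {Hub} -> Housing = 1*1 = 1.
Iteration 2: components of {Housing} -> Motor = 1*5 = 5.
Iteration 3: components of {Motor} -> Cap = 5*4 = 20.
Iteration 4: no further components; recursion stops.
Total rows emitted: 4.

4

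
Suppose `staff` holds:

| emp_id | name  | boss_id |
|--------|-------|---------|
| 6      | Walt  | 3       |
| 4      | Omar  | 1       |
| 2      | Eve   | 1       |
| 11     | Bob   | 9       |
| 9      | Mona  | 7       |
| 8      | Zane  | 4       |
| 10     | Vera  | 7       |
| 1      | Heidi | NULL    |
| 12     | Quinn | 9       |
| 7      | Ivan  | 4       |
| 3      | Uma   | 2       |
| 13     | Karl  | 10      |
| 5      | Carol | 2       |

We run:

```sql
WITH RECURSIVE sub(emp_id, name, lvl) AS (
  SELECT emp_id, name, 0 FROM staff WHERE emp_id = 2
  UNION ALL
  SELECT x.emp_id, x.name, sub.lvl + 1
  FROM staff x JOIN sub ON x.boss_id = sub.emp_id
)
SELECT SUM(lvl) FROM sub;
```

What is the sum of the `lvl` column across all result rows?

Base: emp_id=2 (Eve) at lvl 0.
Iteration 1: rows with boss_id in {2} -> Uma (id 3, lvl 1), Carol (id 5, lvl 1).
Iteration 2: rows with boss_id in {3,5} -> Walt (id 6, lvl 2).
Iteration 3: no rows with boss_id in {6}; recursion stops.
SUM(lvl) = 0 + 1 + 1 + 2 = 4.

4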